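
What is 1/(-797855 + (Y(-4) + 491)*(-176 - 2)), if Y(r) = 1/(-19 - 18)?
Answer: -37/32754183 ≈ -1.1296e-6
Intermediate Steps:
Y(r) = -1/37 (Y(r) = 1/(-37) = -1/37)
1/(-797855 + (Y(-4) + 491)*(-176 - 2)) = 1/(-797855 + (-1/37 + 491)*(-176 - 2)) = 1/(-797855 + (18166/37)*(-178)) = 1/(-797855 - 3233548/37) = 1/(-32754183/37) = -37/32754183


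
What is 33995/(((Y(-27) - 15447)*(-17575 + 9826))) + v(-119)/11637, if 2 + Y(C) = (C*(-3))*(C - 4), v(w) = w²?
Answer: 14601561913/11996629848 ≈ 1.2171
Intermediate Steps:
Y(C) = -2 - 3*C*(-4 + C) (Y(C) = -2 + (C*(-3))*(C - 4) = -2 + (-3*C)*(-4 + C) = -2 - 3*C*(-4 + C))
33995/(((Y(-27) - 15447)*(-17575 + 9826))) + v(-119)/11637 = 33995/((((-2 - 3*(-27)² + 12*(-27)) - 15447)*(-17575 + 9826))) + (-119)²/11637 = 33995/((((-2 - 3*729 - 324) - 15447)*(-7749))) + 14161*(1/11637) = 33995/((((-2 - 2187 - 324) - 15447)*(-7749))) + 14161/11637 = 33995/(((-2513 - 15447)*(-7749))) + 14161/11637 = 33995/((-17960*(-7749))) + 14161/11637 = 33995/139172040 + 14161/11637 = 33995*(1/139172040) + 14161/11637 = 6799/27834408 + 14161/11637 = 14601561913/11996629848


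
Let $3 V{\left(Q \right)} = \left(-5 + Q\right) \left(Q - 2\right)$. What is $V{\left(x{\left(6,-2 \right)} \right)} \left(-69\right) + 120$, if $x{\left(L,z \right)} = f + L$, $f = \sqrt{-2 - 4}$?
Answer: $166 - 115 i \sqrt{6} \approx 166.0 - 281.69 i$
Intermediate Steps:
$f = i \sqrt{6}$ ($f = \sqrt{-6} = i \sqrt{6} \approx 2.4495 i$)
$x{\left(L,z \right)} = L + i \sqrt{6}$ ($x{\left(L,z \right)} = i \sqrt{6} + L = L + i \sqrt{6}$)
$V{\left(Q \right)} = \frac{\left(-5 + Q\right) \left(-2 + Q\right)}{3}$ ($V{\left(Q \right)} = \frac{\left(-5 + Q\right) \left(Q - 2\right)}{3} = \frac{\left(-5 + Q\right) \left(-2 + Q\right)}{3}$)
$V{\left(x{\left(6,-2 \right)} \right)} \left(-69\right) + 120 = \left(\frac{10}{3} - \frac{7 \left(6 + i \sqrt{6}\right)}{3} + \frac{\left(6 + i \sqrt{6}\right)^{2}}{3}\right) \left(-69\right) + 120 = \left(\frac{10}{3} - \left(14 + \frac{7 i \sqrt{6}}{3}\right) + \frac{\left(6 + i \sqrt{6}\right)^{2}}{3}\right) \left(-69\right) + 120 = \left(- \frac{32}{3} + \frac{\left(6 + i \sqrt{6}\right)^{2}}{3} - \frac{7 i \sqrt{6}}{3}\right) \left(-69\right) + 120 = \left(736 - 23 \left(6 + i \sqrt{6}\right)^{2} + 161 i \sqrt{6}\right) + 120 = 856 - 23 \left(6 + i \sqrt{6}\right)^{2} + 161 i \sqrt{6}$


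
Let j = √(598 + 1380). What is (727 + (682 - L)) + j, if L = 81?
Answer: 1328 + √1978 ≈ 1372.5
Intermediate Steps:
j = √1978 ≈ 44.475
(727 + (682 - L)) + j = (727 + (682 - 1*81)) + √1978 = (727 + (682 - 81)) + √1978 = (727 + 601) + √1978 = 1328 + √1978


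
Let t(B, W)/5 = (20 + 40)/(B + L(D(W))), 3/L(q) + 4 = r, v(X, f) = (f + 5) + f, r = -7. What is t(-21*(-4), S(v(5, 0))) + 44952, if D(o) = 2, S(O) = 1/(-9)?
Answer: 13801364/307 ≈ 44956.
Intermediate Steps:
v(X, f) = 5 + 2*f (v(X, f) = (5 + f) + f = 5 + 2*f)
S(O) = -⅑
L(q) = -3/11 (L(q) = 3/(-4 - 7) = 3/(-11) = 3*(-1/11) = -3/11)
t(B, W) = 300/(-3/11 + B) (t(B, W) = 5*((20 + 40)/(B - 3/11)) = 5*(60/(-3/11 + B)) = 300/(-3/11 + B))
t(-21*(-4), S(v(5, 0))) + 44952 = 3300/(-3 + 11*(-21*(-4))) + 44952 = 3300/(-3 + 11*84) + 44952 = 3300/(-3 + 924) + 44952 = 3300/921 + 44952 = 3300*(1/921) + 44952 = 1100/307 + 44952 = 13801364/307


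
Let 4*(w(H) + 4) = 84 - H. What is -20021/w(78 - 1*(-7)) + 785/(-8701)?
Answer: 696797539/147917 ≈ 4710.7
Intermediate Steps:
w(H) = 17 - H/4 (w(H) = -4 + (84 - H)/4 = -4 + (21 - H/4) = 17 - H/4)
-20021/w(78 - 1*(-7)) + 785/(-8701) = -20021/(17 - (78 - 1*(-7))/4) + 785/(-8701) = -20021/(17 - (78 + 7)/4) + 785*(-1/8701) = -20021/(17 - ¼*85) - 785/8701 = -20021/(17 - 85/4) - 785/8701 = -20021/(-17/4) - 785/8701 = -20021*(-4/17) - 785/8701 = 80084/17 - 785/8701 = 696797539/147917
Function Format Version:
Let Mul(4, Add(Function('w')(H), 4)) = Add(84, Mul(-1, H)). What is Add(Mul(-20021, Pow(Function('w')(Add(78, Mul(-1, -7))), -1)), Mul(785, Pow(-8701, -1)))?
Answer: Rational(696797539, 147917) ≈ 4710.7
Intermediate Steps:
Function('w')(H) = Add(17, Mul(Rational(-1, 4), H)) (Function('w')(H) = Add(-4, Mul(Rational(1, 4), Add(84, Mul(-1, H)))) = Add(-4, Add(21, Mul(Rational(-1, 4), H))) = Add(17, Mul(Rational(-1, 4), H)))
Add(Mul(-20021, Pow(Function('w')(Add(78, Mul(-1, -7))), -1)), Mul(785, Pow(-8701, -1))) = Add(Mul(-20021, Pow(Add(17, Mul(Rational(-1, 4), Add(78, Mul(-1, -7)))), -1)), Mul(785, Pow(-8701, -1))) = Add(Mul(-20021, Pow(Add(17, Mul(Rational(-1, 4), Add(78, 7))), -1)), Mul(785, Rational(-1, 8701))) = Add(Mul(-20021, Pow(Add(17, Mul(Rational(-1, 4), 85)), -1)), Rational(-785, 8701)) = Add(Mul(-20021, Pow(Add(17, Rational(-85, 4)), -1)), Rational(-785, 8701)) = Add(Mul(-20021, Pow(Rational(-17, 4), -1)), Rational(-785, 8701)) = Add(Mul(-20021, Rational(-4, 17)), Rational(-785, 8701)) = Add(Rational(80084, 17), Rational(-785, 8701)) = Rational(696797539, 147917)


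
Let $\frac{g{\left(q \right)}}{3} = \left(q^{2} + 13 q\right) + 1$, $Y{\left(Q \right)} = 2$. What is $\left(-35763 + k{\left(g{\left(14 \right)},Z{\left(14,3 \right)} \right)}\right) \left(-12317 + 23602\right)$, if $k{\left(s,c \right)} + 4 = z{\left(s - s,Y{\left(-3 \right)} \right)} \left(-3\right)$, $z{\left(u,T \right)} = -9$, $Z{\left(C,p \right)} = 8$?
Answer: $-403325900$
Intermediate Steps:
$g{\left(q \right)} = 3 + 3 q^{2} + 39 q$ ($g{\left(q \right)} = 3 \left(\left(q^{2} + 13 q\right) + 1\right) = 3 \left(1 + q^{2} + 13 q\right) = 3 + 3 q^{2} + 39 q$)
$k{\left(s,c \right)} = 23$ ($k{\left(s,c \right)} = -4 - -27 = -4 + 27 = 23$)
$\left(-35763 + k{\left(g{\left(14 \right)},Z{\left(14,3 \right)} \right)}\right) \left(-12317 + 23602\right) = \left(-35763 + 23\right) \left(-12317 + 23602\right) = \left(-35740\right) 11285 = -403325900$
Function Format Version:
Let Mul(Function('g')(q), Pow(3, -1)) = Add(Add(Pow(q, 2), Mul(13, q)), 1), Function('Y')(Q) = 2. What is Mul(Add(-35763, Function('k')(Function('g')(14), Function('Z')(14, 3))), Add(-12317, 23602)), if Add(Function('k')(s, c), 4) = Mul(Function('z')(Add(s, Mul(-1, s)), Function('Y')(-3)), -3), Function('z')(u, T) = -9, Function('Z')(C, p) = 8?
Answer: -403325900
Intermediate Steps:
Function('g')(q) = Add(3, Mul(3, Pow(q, 2)), Mul(39, q)) (Function('g')(q) = Mul(3, Add(Add(Pow(q, 2), Mul(13, q)), 1)) = Mul(3, Add(1, Pow(q, 2), Mul(13, q))) = Add(3, Mul(3, Pow(q, 2)), Mul(39, q)))
Function('k')(s, c) = 23 (Function('k')(s, c) = Add(-4, Mul(-9, -3)) = Add(-4, 27) = 23)
Mul(Add(-35763, Function('k')(Function('g')(14), Function('Z')(14, 3))), Add(-12317, 23602)) = Mul(Add(-35763, 23), Add(-12317, 23602)) = Mul(-35740, 11285) = -403325900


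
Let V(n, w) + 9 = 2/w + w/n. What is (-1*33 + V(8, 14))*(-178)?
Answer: 99947/14 ≈ 7139.1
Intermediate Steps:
V(n, w) = -9 + 2/w + w/n (V(n, w) = -9 + (2/w + w/n) = -9 + 2/w + w/n)
(-1*33 + V(8, 14))*(-178) = (-1*33 + (-9 + 2/14 + 14/8))*(-178) = (-33 + (-9 + 2*(1/14) + 14*(⅛)))*(-178) = (-33 + (-9 + ⅐ + 7/4))*(-178) = (-33 - 199/28)*(-178) = -1123/28*(-178) = 99947/14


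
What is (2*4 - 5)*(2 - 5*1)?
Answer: -9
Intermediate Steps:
(2*4 - 5)*(2 - 5*1) = (8 - 5)*(2 - 5) = 3*(-3) = -9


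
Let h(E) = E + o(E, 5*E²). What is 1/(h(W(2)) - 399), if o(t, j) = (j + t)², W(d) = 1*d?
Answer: 1/87 ≈ 0.011494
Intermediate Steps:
W(d) = d
h(E) = E + (E + 5*E²)² (h(E) = E + (5*E² + E)² = E + (E + 5*E²)²)
1/(h(W(2)) - 399) = 1/(2*(1 + 2*(1 + 5*2)²) - 399) = 1/(2*(1 + 2*(1 + 10)²) - 399) = 1/(2*(1 + 2*11²) - 399) = 1/(2*(1 + 2*121) - 399) = 1/(2*(1 + 242) - 399) = 1/(2*243 - 399) = 1/(486 - 399) = 1/87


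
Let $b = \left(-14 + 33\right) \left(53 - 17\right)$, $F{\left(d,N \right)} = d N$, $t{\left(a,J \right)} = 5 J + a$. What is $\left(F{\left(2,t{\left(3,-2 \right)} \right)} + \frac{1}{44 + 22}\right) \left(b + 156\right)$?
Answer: $- \frac{129220}{11} \approx -11747.0$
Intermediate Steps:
$t{\left(a,J \right)} = a + 5 J$
$F{\left(d,N \right)} = N d$
$b = 684$ ($b = 19 \cdot 36 = 684$)
$\left(F{\left(2,t{\left(3,-2 \right)} \right)} + \frac{1}{44 + 22}\right) \left(b + 156\right) = \left(\left(3 + 5 \left(-2\right)\right) 2 + \frac{1}{44 + 22}\right) \left(684 + 156\right) = \left(\left(3 - 10\right) 2 + \frac{1}{66}\right) 840 = \left(\left(-7\right) 2 + \frac{1}{66}\right) 840 = \left(-14 + \frac{1}{66}\right) 840 = \left(- \frac{923}{66}\right) 840 = - \frac{129220}{11}$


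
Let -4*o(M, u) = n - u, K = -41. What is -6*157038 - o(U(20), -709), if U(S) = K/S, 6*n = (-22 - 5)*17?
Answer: -7536559/8 ≈ -9.4207e+5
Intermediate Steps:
n = -153/2 (n = ((-22 - 5)*17)/6 = (-27*17)/6 = (⅙)*(-459) = -153/2 ≈ -76.500)
U(S) = -41/S
o(M, u) = 153/8 + u/4 (o(M, u) = -(-153/2 - u)/4 = 153/8 + u/4)
-6*157038 - o(U(20), -709) = -6*157038 - (153/8 + (¼)*(-709)) = -942228 - (153/8 - 709/4) = -942228 - 1*(-1265/8) = -942228 + 1265/8 = -7536559/8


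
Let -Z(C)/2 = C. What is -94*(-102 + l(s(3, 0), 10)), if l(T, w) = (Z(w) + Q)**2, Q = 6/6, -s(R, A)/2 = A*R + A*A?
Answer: -24346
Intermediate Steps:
Z(C) = -2*C
s(R, A) = -2*A**2 - 2*A*R (s(R, A) = -2*(A*R + A*A) = -2*(A*R + A**2) = -2*(A**2 + A*R) = -2*A**2 - 2*A*R)
Q = 1 (Q = 6*(1/6) = 1)
l(T, w) = (1 - 2*w)**2 (l(T, w) = (-2*w + 1)**2 = (1 - 2*w)**2)
-94*(-102 + l(s(3, 0), 10)) = -94*(-102 + (-1 + 2*10)**2) = -94*(-102 + (-1 + 20)**2) = -94*(-102 + 19**2) = -94*(-102 + 361) = -94*259 = -24346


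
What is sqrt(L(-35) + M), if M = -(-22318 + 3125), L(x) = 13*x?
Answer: 3*sqrt(2082) ≈ 136.89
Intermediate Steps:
M = 19193 (M = -1*(-19193) = 19193)
sqrt(L(-35) + M) = sqrt(13*(-35) + 19193) = sqrt(-455 + 19193) = sqrt(18738) = 3*sqrt(2082)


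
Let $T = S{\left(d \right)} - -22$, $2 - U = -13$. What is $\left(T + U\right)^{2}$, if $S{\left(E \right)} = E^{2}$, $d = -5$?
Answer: $3844$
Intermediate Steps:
$U = 15$ ($U = 2 - -13 = 2 + 13 = 15$)
$T = 47$ ($T = \left(-5\right)^{2} - -22 = 25 + 22 = 47$)
$\left(T + U\right)^{2} = \left(47 + 15\right)^{2} = 62^{2} = 3844$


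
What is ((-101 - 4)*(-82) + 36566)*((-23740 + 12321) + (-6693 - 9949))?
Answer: -1267683736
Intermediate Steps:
((-101 - 4)*(-82) + 36566)*((-23740 + 12321) + (-6693 - 9949)) = (-105*(-82) + 36566)*(-11419 - 16642) = (8610 + 36566)*(-28061) = 45176*(-28061) = -1267683736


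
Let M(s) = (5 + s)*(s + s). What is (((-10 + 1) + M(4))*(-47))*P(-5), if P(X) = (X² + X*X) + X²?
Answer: -222075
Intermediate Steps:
P(X) = 3*X² (P(X) = (X² + X²) + X² = 2*X² + X² = 3*X²)
M(s) = 2*s*(5 + s) (M(s) = (5 + s)*(2*s) = 2*s*(5 + s))
(((-10 + 1) + M(4))*(-47))*P(-5) = (((-10 + 1) + 2*4*(5 + 4))*(-47))*(3*(-5)²) = ((-9 + 2*4*9)*(-47))*(3*25) = ((-9 + 72)*(-47))*75 = (63*(-47))*75 = -2961*75 = -222075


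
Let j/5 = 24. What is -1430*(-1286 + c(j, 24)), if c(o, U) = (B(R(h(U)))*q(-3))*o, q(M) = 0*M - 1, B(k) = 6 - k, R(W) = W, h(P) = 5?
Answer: 2010580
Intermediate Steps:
j = 120 (j = 5*24 = 120)
q(M) = -1 (q(M) = 0 - 1 = -1)
c(o, U) = -o (c(o, U) = ((6 - 1*5)*(-1))*o = ((6 - 5)*(-1))*o = (1*(-1))*o = -o)
-1430*(-1286 + c(j, 24)) = -1430*(-1286 - 1*120) = -1430*(-1286 - 120) = -1430*(-1406) = 2010580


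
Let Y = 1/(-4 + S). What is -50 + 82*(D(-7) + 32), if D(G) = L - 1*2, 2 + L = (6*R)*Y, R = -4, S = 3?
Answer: 4214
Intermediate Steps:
Y = -1 (Y = 1/(-4 + 3) = 1/(-1) = -1)
L = 22 (L = -2 + (6*(-4))*(-1) = -2 - 24*(-1) = -2 + 24 = 22)
D(G) = 20 (D(G) = 22 - 1*2 = 22 - 2 = 20)
-50 + 82*(D(-7) + 32) = -50 + 82*(20 + 32) = -50 + 82*52 = -50 + 4264 = 4214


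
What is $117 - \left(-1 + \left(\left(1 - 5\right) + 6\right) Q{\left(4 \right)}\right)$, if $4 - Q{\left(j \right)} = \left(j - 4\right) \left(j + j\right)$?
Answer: $110$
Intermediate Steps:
$Q{\left(j \right)} = 4 - 2 j \left(-4 + j\right)$ ($Q{\left(j \right)} = 4 - \left(j - 4\right) \left(j + j\right) = 4 - \left(-4 + j\right) 2 j = 4 - 2 j \left(-4 + j\right)$)
$117 - \left(-1 + \left(\left(1 - 5\right) + 6\right) Q{\left(4 \right)}\right) = 117 - \left(-1 + \left(\left(1 - 5\right) + 6\right) \left(4 - 2 \cdot 4^{2} + 8 \cdot 4\right)\right) = 117 - \left(-1 + \left(-4 + 6\right) \left(4 - 32 + 32\right)\right) = 117 - \left(-1 + 2 \left(4 - 32 + 32\right)\right) = 117 - \left(-1 + 2 \cdot 4\right) = 117 - \left(-1 + 8\right) = 117 - 7 = 110$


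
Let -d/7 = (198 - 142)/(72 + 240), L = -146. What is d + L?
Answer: -5743/39 ≈ -147.26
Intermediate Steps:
d = -49/39 (d = -7*(198 - 142)/(72 + 240) = -392/312 = -7*7/39 = -49/39 ≈ -1.2564)
d + L = -49/39 - 146 = -5743/39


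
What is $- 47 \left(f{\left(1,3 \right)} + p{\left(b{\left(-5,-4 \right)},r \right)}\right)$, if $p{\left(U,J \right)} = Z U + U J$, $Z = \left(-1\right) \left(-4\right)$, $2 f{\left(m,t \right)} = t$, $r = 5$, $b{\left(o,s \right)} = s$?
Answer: $\frac{3243}{2} \approx 1621.5$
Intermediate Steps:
$f{\left(m,t \right)} = \frac{t}{2}$
$Z = 4$
$p{\left(U,J \right)} = 4 U + J U$ ($p{\left(U,J \right)} = 4 U + U J = 4 U + J U$)
$- 47 \left(f{\left(1,3 \right)} + p{\left(b{\left(-5,-4 \right)},r \right)}\right) = - 47 \left(\frac{1}{2} \cdot 3 - 4 \left(4 + 5\right)\right) = - 47 \left(\frac{3}{2} - 36\right) = \left(-47\right) \left(- \frac{69}{2}\right) = \frac{3243}{2}$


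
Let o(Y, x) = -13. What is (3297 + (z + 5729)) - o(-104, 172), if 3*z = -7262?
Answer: 19855/3 ≈ 6618.3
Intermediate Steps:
z = -7262/3 (z = (⅓)*(-7262) = -7262/3 ≈ -2420.7)
(3297 + (z + 5729)) - o(-104, 172) = (3297 + (-7262/3 + 5729)) - 1*(-13) = (3297 + 9925/3) + 13 = 19816/3 + 13 = 19855/3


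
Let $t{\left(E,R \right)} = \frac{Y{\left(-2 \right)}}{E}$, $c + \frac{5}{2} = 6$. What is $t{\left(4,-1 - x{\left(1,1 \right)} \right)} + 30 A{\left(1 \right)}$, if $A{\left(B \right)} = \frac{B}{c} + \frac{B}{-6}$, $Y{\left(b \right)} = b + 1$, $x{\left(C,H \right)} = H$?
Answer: $\frac{93}{28} \approx 3.3214$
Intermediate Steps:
$c = \frac{7}{2}$ ($c = - \frac{5}{2} + 6 = \frac{7}{2} \approx 3.5$)
$Y{\left(b \right)} = 1 + b$
$A{\left(B \right)} = \frac{5 B}{42}$ ($A{\left(B \right)} = \frac{B}{\frac{7}{2}} + \frac{B}{-6} = B \frac{2}{7} + B \left(- \frac{1}{6}\right) = \frac{2 B}{7} - \frac{B}{6} = \frac{5 B}{42}$)
$t{\left(E,R \right)} = - \frac{1}{E}$ ($t{\left(E,R \right)} = \frac{1 - 2}{E} = - \frac{1}{E}$)
$t{\left(4,-1 - x{\left(1,1 \right)} \right)} + 30 A{\left(1 \right)} = - \frac{1}{4} + 30 \cdot \frac{5}{42} \cdot 1 = \left(-1\right) \frac{1}{4} + 30 \cdot \frac{5}{42} = - \frac{1}{4} + \frac{25}{7} = \frac{93}{28}$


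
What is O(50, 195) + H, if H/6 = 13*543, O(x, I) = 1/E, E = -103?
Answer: 4362461/103 ≈ 42354.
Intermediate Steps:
O(x, I) = -1/103 (O(x, I) = 1/(-103) = -1/103)
H = 42354 (H = 6*(13*543) = 6*7059 = 42354)
O(50, 195) + H = -1/103 + 42354 = 4362461/103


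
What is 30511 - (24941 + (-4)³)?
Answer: 5634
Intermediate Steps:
30511 - (24941 + (-4)³) = 30511 - (24941 - 64) = 30511 - 1*24877 = 30511 - 24877 = 5634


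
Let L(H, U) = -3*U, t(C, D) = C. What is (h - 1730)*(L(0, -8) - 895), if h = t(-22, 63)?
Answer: 1525992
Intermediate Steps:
h = -22
(h - 1730)*(L(0, -8) - 895) = (-22 - 1730)*(-3*(-8) - 895) = -1752*(24 - 895) = -1752*(-871) = 1525992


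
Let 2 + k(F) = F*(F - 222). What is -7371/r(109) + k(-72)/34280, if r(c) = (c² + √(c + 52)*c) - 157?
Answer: -9356990051/464628840380 + 803439*√161/135539335 ≈ 0.055076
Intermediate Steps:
r(c) = -157 + c² + c*√(52 + c) (r(c) = (c² + √(52 + c)*c) - 157 = (c² + c*√(52 + c)) - 157 = -157 + c² + c*√(52 + c))
k(F) = -2 + F*(-222 + F) (k(F) = -2 + F*(F - 222) = -2 + F*(-222 + F))
-7371/r(109) + k(-72)/34280 = -7371/(-157 + 109² + 109*√(52 + 109)) + (-2 + (-72)² - 222*(-72))/34280 = -7371/(-157 + 11881 + 109*√161) + (-2 + 5184 + 15984)*(1/34280) = -7371/(11724 + 109*√161) + 21166*(1/34280) = -7371/(11724 + 109*√161) + 10583/17140 = 10583/17140 - 7371/(11724 + 109*√161)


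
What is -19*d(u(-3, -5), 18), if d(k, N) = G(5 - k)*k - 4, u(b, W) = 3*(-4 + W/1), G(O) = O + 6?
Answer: 19570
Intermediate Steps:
G(O) = 6 + O
u(b, W) = -12 + 3*W (u(b, W) = 3*(-4 + W*1) = 3*(-4 + W) = -12 + 3*W)
d(k, N) = -4 + k*(11 - k) (d(k, N) = (6 + (5 - k))*k - 4 = (11 - k)*k - 4 = k*(11 - k) - 4 = -4 + k*(11 - k))
-19*d(u(-3, -5), 18) = -19*(-4 - (-12 + 3*(-5))*(-11 + (-12 + 3*(-5)))) = -19*(-4 - (-12 - 15)*(-11 + (-12 - 15))) = -19*(-4 - 1*(-27)*(-11 - 27)) = -19*(-4 - 1*(-27)*(-38)) = -19*(-4 - 1026) = -19*(-1030) = 19570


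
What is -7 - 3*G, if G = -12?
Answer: 29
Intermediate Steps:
-7 - 3*G = -7 - 3*(-12) = -7 + 36 = 29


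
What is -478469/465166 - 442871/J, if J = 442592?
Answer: -208887541617/102939375136 ≈ -2.0292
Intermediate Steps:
-478469/465166 - 442871/J = -478469/465166 - 442871/442592 = -208887541617/102939375136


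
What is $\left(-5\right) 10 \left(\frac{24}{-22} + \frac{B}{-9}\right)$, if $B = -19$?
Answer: $- \frac{5050}{99} \approx -51.01$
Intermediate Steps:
$\left(-5\right) 10 \left(\frac{24}{-22} + \frac{B}{-9}\right) = \left(-5\right) 10 \left(\frac{24}{-22} - \frac{19}{-9}\right) = - 50 \left(24 \left(- \frac{1}{22}\right) - - \frac{19}{9}\right) = - 50 \left(- \frac{12}{11} + \frac{19}{9}\right) = \left(-50\right) \frac{101}{99} = - \frac{5050}{99}$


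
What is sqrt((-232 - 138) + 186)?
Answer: 2*I*sqrt(46) ≈ 13.565*I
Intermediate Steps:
sqrt((-232 - 138) + 186) = sqrt(-370 + 186) = sqrt(-184) = 2*I*sqrt(46)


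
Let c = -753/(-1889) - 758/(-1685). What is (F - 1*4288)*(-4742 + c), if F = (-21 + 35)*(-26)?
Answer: 70202956876676/3182965 ≈ 2.2056e+7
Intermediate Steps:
F = -364 (F = 14*(-26) = -364)
c = 2700667/3182965 (c = -753*(-1/1889) - 758*(-1/1685) = 753/1889 + 758/1685 = 2700667/3182965 ≈ 0.84848)
(F - 1*4288)*(-4742 + c) = (-364 - 1*4288)*(-4742 + 2700667/3182965) = (-364 - 4288)*(-15090919363/3182965) = -4652*(-15090919363/3182965) = 70202956876676/3182965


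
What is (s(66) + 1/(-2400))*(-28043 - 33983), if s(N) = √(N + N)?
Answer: 31013/1200 - 124052*√33 ≈ -7.1260e+5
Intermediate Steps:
s(N) = √2*√N (s(N) = √(2*N) = √2*√N)
(s(66) + 1/(-2400))*(-28043 - 33983) = (√2*√66 + 1/(-2400))*(-28043 - 33983) = (2*√33 - 1/2400)*(-62026) = (-1/2400 + 2*√33)*(-62026) = 31013/1200 - 124052*√33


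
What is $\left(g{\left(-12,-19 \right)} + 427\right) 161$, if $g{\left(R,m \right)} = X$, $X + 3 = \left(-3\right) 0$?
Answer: $68264$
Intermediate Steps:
$X = -3$ ($X = -3 - 0 = -3 + 0 = -3$)
$g{\left(R,m \right)} = -3$
$\left(g{\left(-12,-19 \right)} + 427\right) 161 = \left(-3 + 427\right) 161 = 424 \cdot 161 = 68264$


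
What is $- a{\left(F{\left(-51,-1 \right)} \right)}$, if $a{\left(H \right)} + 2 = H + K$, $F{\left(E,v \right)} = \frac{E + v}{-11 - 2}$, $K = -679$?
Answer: $677$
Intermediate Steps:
$F{\left(E,v \right)} = - \frac{E}{13} - \frac{v}{13}$ ($F{\left(E,v \right)} = \frac{E + v}{-13} = \left(E + v\right) \left(- \frac{1}{13}\right) = - \frac{E}{13} - \frac{v}{13}$)
$a{\left(H \right)} = -681 + H$ ($a{\left(H \right)} = -2 + \left(H - 679\right) = -2 + \left(-679 + H\right) = -681 + H$)
$- a{\left(F{\left(-51,-1 \right)} \right)} = - (-681 - -4) = - (-681 + \left(\frac{51}{13} + \frac{1}{13}\right)) = - (-681 + 4) = \left(-1\right) \left(-677\right) = 677$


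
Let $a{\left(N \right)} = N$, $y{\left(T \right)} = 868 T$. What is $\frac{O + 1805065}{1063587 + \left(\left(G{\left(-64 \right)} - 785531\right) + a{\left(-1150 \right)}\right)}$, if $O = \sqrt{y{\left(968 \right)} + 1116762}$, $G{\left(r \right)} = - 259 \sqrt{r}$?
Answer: $\frac{\left(19779 + 148 i\right) \left(1805065 + \sqrt{1956986}\right)}{5477230430} \approx 6.5234 + 0.048812 i$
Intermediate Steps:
$O = \sqrt{1956986}$ ($O = \sqrt{868 \cdot 968 + 1116762} = \sqrt{840224 + 1116762} = \sqrt{1956986} \approx 1398.9$)
$\frac{O + 1805065}{1063587 + \left(\left(G{\left(-64 \right)} - 785531\right) + a{\left(-1150 \right)}\right)} = \frac{\sqrt{1956986} + 1805065}{1063587 - \left(786681 + 2072 i\right)} = \frac{1805065 + \sqrt{1956986}}{1063587 - \left(786681 + 259 \cdot 8 i\right)} = \frac{1805065 + \sqrt{1956986}}{1063587 - \left(786681 + 2072 i\right)} = \frac{1805065 + \sqrt{1956986}}{276906 - 2072 i} = \left(1805065 + \sqrt{1956986}\right) \frac{276906 + 2072 i}{76681226020} = \frac{\left(276906 + 2072 i\right) \left(1805065 + \sqrt{1956986}\right)}{76681226020}$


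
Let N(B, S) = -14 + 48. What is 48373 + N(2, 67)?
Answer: 48407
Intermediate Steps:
N(B, S) = 34
48373 + N(2, 67) = 48373 + 34 = 48407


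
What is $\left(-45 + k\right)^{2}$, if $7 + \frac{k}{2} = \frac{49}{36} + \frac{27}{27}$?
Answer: $\frac{954529}{324} \approx 2946.1$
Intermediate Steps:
$k = - \frac{167}{18}$ ($k = -14 + 2 \left(\frac{49}{36} + \frac{27}{27}\right) = -14 + 2 \left(49 \cdot \frac{1}{36} + 27 \cdot \frac{1}{27}\right) = -14 + 2 \left(\frac{49}{36} + 1\right) = -14 + 2 \cdot \frac{85}{36} = -14 + \frac{85}{18} = - \frac{167}{18} \approx -9.2778$)
$\left(-45 + k\right)^{2} = \left(-45 - \frac{167}{18}\right)^{2} = \left(- \frac{977}{18}\right)^{2} = \frac{954529}{324}$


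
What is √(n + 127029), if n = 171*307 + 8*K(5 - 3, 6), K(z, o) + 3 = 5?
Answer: √179542 ≈ 423.72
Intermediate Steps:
K(z, o) = 2 (K(z, o) = -3 + 5 = 2)
n = 52513 (n = 171*307 + 8*2 = 52497 + 16 = 52513)
√(n + 127029) = √(52513 + 127029) = √179542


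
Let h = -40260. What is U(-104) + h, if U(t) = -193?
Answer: -40453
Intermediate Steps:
U(-104) + h = -193 - 40260 = -40453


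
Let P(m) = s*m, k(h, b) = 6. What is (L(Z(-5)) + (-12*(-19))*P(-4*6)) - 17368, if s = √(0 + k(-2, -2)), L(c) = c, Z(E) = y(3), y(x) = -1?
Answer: -17369 - 5472*√6 ≈ -30773.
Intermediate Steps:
Z(E) = -1
s = √6 (s = √(0 + 6) = √6 ≈ 2.4495)
P(m) = m*√6 (P(m) = √6*m = m*√6)
(L(Z(-5)) + (-12*(-19))*P(-4*6)) - 17368 = (-1 + (-12*(-19))*((-4*6)*√6)) - 17368 = (-1 + 228*(-24*√6)) - 17368 = (-1 - 5472*√6) - 17368 = -17369 - 5472*√6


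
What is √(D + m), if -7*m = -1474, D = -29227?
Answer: I*√1421805/7 ≈ 170.34*I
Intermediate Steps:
m = 1474/7 (m = -⅐*(-1474) = 1474/7 ≈ 210.57)
√(D + m) = √(-29227 + 1474/7) = √(-203115/7) = I*√1421805/7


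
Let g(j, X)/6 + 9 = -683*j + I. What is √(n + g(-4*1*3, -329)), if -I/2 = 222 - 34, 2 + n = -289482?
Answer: I*√242618 ≈ 492.56*I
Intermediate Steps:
n = -289484 (n = -2 - 289482 = -289484)
I = -376 (I = -2*(222 - 34) = -2*188 = -376)
g(j, X) = -2310 - 4098*j (g(j, X) = -54 + 6*(-683*j - 376) = -54 + 6*(-376 - 683*j) = -54 + (-2256 - 4098*j) = -2310 - 4098*j)
√(n + g(-4*1*3, -329)) = √(-289484 + (-2310 - 4098*(-4*1)*3)) = √(-289484 + (-2310 - (-16392)*3)) = √(-289484 + (-2310 - 4098*(-12))) = √(-289484 + (-2310 + 49176)) = √(-289484 + 46866) = √(-242618) = I*√242618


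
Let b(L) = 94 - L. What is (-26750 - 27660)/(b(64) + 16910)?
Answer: -5441/1694 ≈ -3.2119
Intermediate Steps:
(-26750 - 27660)/(b(64) + 16910) = (-26750 - 27660)/((94 - 1*64) + 16910) = -54410/((94 - 64) + 16910) = -54410/(30 + 16910) = -54410/16940 = -54410*1/16940 = -5441/1694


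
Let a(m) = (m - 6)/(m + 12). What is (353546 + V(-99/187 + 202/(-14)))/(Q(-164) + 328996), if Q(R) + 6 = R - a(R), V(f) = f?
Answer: 3197334744/2973892229 ≈ 1.0751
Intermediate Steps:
a(m) = (-6 + m)/(12 + m)
Q(R) = -6 + R - (-6 + R)/(12 + R) (Q(R) = -6 + (R - (-6 + R)/(12 + R)) = -6 + R - (-6 + R)/(12 + R))
(353546 + V(-99/187 + 202/(-14)))/(Q(-164) + 328996) = (353546 + (-99/187 + 202/(-14)))/((-66 + (-164)² + 5*(-164))/(12 - 164) + 328996) = (353546 + (-99*1/187 + 202*(-1/14)))/((-66 + 26896 - 820)/(-152) + 328996) = (353546 + (-9/17 - 101/7))/(-1/152*26010 + 328996) = (353546 - 1780/119)/(-13005/76 + 328996) = 42070194/(119*(24990691/76)) = (42070194/119)*(76/24990691) = 3197334744/2973892229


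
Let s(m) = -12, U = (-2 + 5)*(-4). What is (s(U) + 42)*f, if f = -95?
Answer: -2850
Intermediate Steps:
U = -12 (U = 3*(-4) = -12)
(s(U) + 42)*f = (-12 + 42)*(-95) = 30*(-95) = -2850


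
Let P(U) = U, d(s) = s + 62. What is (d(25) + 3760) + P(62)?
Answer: 3909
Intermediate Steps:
d(s) = 62 + s
(d(25) + 3760) + P(62) = ((62 + 25) + 3760) + 62 = (87 + 3760) + 62 = 3847 + 62 = 3909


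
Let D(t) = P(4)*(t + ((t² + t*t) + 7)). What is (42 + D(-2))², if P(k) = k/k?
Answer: 3025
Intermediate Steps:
P(k) = 1
D(t) = 7 + t + 2*t² (D(t) = 1*(t + ((t² + t*t) + 7)) = 1*(t + ((t² + t²) + 7)) = 1*(t + (2*t² + 7)) = 1*(t + (7 + 2*t²)) = 1*(7 + t + 2*t²) = 7 + t + 2*t²)
(42 + D(-2))² = (42 + (7 - 2 + 2*(-2)²))² = (42 + (7 - 2 + 2*4))² = (42 + (7 - 2 + 8))² = (42 + 13)² = 55² = 3025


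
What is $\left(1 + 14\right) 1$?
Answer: $15$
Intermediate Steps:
$\left(1 + 14\right) 1 = 15 \cdot 1 = 15$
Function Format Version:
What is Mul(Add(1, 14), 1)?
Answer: 15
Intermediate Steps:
Mul(Add(1, 14), 1) = Mul(15, 1) = 15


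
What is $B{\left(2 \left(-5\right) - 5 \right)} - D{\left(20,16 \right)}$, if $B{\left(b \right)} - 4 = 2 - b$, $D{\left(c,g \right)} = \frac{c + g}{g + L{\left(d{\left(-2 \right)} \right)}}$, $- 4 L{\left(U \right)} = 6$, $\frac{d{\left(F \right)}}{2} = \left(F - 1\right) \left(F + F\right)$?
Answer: $\frac{537}{29} \approx 18.517$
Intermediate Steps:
$d{\left(F \right)} = 4 F \left(-1 + F\right)$ ($d{\left(F \right)} = 2 \left(F - 1\right) \left(F + F\right) = 2 \left(-1 + F\right) 2 F = 2 \cdot 2 F \left(-1 + F\right) = 4 F \left(-1 + F\right)$)
$L{\left(U \right)} = - \frac{3}{2}$ ($L{\left(U \right)} = \left(- \frac{1}{4}\right) 6 = - \frac{3}{2}$)
$D{\left(c,g \right)} = \frac{c + g}{- \frac{3}{2} + g}$ ($D{\left(c,g \right)} = \frac{c + g}{g - \frac{3}{2}} = \frac{c + g}{- \frac{3}{2} + g}$)
$B{\left(b \right)} = 6 - b$ ($B{\left(b \right)} = 4 - \left(-2 + b\right) = 6 - b$)
$B{\left(2 \left(-5\right) - 5 \right)} - D{\left(20,16 \right)} = \left(6 - \left(2 \left(-5\right) - 5\right)\right) - \frac{2 \left(20 + 16\right)}{-3 + 2 \cdot 16} = \left(6 - \left(-10 - 5\right)\right) - 2 \frac{1}{-3 + 32} \cdot 36 = \left(6 - -15\right) - 2 \cdot \frac{1}{29} \cdot 36 = \left(6 + 15\right) - 2 \cdot \frac{1}{29} \cdot 36 = 21 - \frac{72}{29} = \frac{537}{29}$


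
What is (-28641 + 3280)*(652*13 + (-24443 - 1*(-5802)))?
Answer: 257794565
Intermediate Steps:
(-28641 + 3280)*(652*13 + (-24443 - 1*(-5802))) = -25361*(8476 + (-24443 + 5802)) = -25361*(8476 - 18641) = -25361*(-10165) = 257794565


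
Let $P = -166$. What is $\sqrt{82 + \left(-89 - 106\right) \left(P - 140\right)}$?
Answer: $2 \sqrt{14938} \approx 244.44$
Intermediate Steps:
$\sqrt{82 + \left(-89 - 106\right) \left(P - 140\right)} = \sqrt{82 + \left(-89 - 106\right) \left(-166 - 140\right)} = \sqrt{82 - -59670} = \sqrt{82 + 59670} = \sqrt{59752} = 2 \sqrt{14938}$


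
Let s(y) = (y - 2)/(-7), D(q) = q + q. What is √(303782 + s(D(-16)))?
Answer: 2*√3721389/7 ≈ 551.17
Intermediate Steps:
D(q) = 2*q
s(y) = 2/7 - y/7 (s(y) = -(-2 + y)/7 = 2/7 - y/7)
√(303782 + s(D(-16))) = √(303782 + (2/7 - 2*(-16)/7)) = √(303782 + (2/7 - ⅐*(-32))) = √(303782 + (2/7 + 32/7)) = √(303782 + 34/7) = √(2126508/7) = 2*√3721389/7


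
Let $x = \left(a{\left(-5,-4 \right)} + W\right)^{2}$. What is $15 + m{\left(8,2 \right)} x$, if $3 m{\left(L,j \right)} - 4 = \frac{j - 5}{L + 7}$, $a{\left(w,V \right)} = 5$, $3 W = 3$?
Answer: $\frac{303}{5} \approx 60.6$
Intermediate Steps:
$W = 1$ ($W = \frac{1}{3} \cdot 3 = 1$)
$m{\left(L,j \right)} = \frac{4}{3} + \frac{-5 + j}{3 \left(7 + L\right)}$ ($m{\left(L,j \right)} = \frac{4}{3} + \frac{\left(j - 5\right) \frac{1}{L + 7}}{3} = \frac{4}{3} + \frac{\left(-5 + j\right) \frac{1}{7 + L}}{3} = \frac{4}{3} + \frac{\frac{1}{7 + L} \left(-5 + j\right)}{3} = \frac{4}{3} + \frac{-5 + j}{3 \left(7 + L\right)}$)
$x = 36$ ($x = \left(5 + 1\right)^{2} = 6^{2} = 36$)
$15 + m{\left(8,2 \right)} x = 15 + \frac{23 + 2 + 4 \cdot 8}{3 \left(7 + 8\right)} 36 = 15 + \frac{23 + 2 + 32}{3 \cdot 15} \cdot 36 = 15 + \frac{1}{3} \cdot \frac{1}{15} \cdot 57 \cdot 36 = 15 + \frac{19}{15} \cdot 36 = 15 + \frac{228}{5} = \frac{303}{5}$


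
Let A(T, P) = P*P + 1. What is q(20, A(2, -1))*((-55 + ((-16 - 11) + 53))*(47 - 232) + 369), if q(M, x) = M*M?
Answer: 2293600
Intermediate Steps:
A(T, P) = 1 + P² (A(T, P) = P² + 1 = 1 + P²)
q(M, x) = M²
q(20, A(2, -1))*((-55 + ((-16 - 11) + 53))*(47 - 232) + 369) = 20²*((-55 + ((-16 - 11) + 53))*(47 - 232) + 369) = 400*((-55 + (-27 + 53))*(-185) + 369) = 400*((-55 + 26)*(-185) + 369) = 400*(-29*(-185) + 369) = 400*(5365 + 369) = 400*5734 = 2293600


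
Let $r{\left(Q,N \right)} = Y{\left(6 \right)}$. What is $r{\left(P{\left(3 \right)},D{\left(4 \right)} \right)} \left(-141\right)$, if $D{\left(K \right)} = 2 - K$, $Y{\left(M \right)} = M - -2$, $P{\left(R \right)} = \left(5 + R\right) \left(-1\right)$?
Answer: $-1128$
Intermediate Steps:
$P{\left(R \right)} = -5 - R$
$Y{\left(M \right)} = 2 + M$ ($Y{\left(M \right)} = M + 2 = 2 + M$)
$r{\left(Q,N \right)} = 8$ ($r{\left(Q,N \right)} = 2 + 6 = 8$)
$r{\left(P{\left(3 \right)},D{\left(4 \right)} \right)} \left(-141\right) = 8 \left(-141\right) = -1128$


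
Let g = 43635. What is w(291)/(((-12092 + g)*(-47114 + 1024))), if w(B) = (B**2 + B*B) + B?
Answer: -15423/132165170 ≈ -0.00011669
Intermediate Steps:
w(B) = B + 2*B**2 (w(B) = (B**2 + B**2) + B = 2*B**2 + B = B + 2*B**2)
w(291)/(((-12092 + g)*(-47114 + 1024))) = (291*(1 + 2*291))/(((-12092 + 43635)*(-47114 + 1024))) = (291*(1 + 582))/((31543*(-46090))) = (291*583)/(-1453816870) = 169653*(-1/1453816870) = -15423/132165170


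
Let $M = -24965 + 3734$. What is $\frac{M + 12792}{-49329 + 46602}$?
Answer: $\frac{2813}{909} \approx 3.0946$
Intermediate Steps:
$M = -21231$
$\frac{M + 12792}{-49329 + 46602} = \frac{-21231 + 12792}{-49329 + 46602} = - \frac{8439}{-2727} = \left(-8439\right) \left(- \frac{1}{2727}\right) = \frac{2813}{909}$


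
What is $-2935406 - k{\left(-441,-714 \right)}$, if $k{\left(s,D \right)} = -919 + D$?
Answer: $-2933773$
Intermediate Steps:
$-2935406 - k{\left(-441,-714 \right)} = -2935406 - \left(-919 - 714\right) = -2935406 - -1633 = -2935406 + 1633 = -2933773$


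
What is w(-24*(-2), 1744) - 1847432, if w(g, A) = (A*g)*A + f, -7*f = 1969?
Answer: 1009022103/7 ≈ 1.4415e+8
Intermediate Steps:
f = -1969/7 (f = -⅐*1969 = -1969/7 ≈ -281.29)
w(g, A) = -1969/7 + g*A² (w(g, A) = (A*g)*A - 1969/7 = g*A² - 1969/7 = -1969/7 + g*A²)
w(-24*(-2), 1744) - 1847432 = (-1969/7 - 24*(-2)*1744²) - 1847432 = (-1969/7 + 48*3041536) - 1847432 = (-1969/7 + 145993728) - 1847432 = 1021954127/7 - 1847432 = 1009022103/7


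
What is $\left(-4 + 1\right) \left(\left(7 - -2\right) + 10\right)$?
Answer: $-57$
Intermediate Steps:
$\left(-4 + 1\right) \left(\left(7 - -2\right) + 10\right) = - 3 \left(\left(7 + 2\right) + 10\right) = - 3 \left(9 + 10\right) = \left(-3\right) 19 = -57$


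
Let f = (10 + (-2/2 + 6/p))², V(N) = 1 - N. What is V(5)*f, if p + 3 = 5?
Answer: -576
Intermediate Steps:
p = 2 (p = -3 + 5 = 2)
f = 144 (f = (10 + (-2/2 + 6/2))² = (10 + (-2*½ + 6*(½)))² = (10 + (-1 + 3))² = (10 + 2)² = 12² = 144)
V(5)*f = (1 - 1*5)*144 = (1 - 5)*144 = -4*144 = -576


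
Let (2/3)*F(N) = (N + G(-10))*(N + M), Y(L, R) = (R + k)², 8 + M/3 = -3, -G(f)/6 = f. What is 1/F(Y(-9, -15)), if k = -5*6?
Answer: 1/6229980 ≈ 1.6051e-7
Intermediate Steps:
k = -30
G(f) = -6*f
M = -33 (M = -24 + 3*(-3) = -24 - 9 = -33)
Y(L, R) = (-30 + R)² (Y(L, R) = (R - 30)² = (-30 + R)²)
F(N) = 3*(-33 + N)*(60 + N)/2 (F(N) = 3*((N - 6*(-10))*(N - 33))/2 = 3*((N + 60)*(-33 + N))/2 = 3*((60 + N)*(-33 + N))/2 = 3*((-33 + N)*(60 + N))/2 = 3*(-33 + N)*(60 + N)/2)
1/F(Y(-9, -15)) = 1/(-2970 + 3*((-30 - 15)²)²/2 + 81*(-30 - 15)²/2) = 1/(-2970 + 3*((-45)²)²/2 + (81/2)*(-45)²) = 1/(-2970 + (3/2)*2025² + (81/2)*2025) = 1/(-2970 + (3/2)*4100625 + 164025/2) = 1/(-2970 + 12301875/2 + 164025/2) = 1/6229980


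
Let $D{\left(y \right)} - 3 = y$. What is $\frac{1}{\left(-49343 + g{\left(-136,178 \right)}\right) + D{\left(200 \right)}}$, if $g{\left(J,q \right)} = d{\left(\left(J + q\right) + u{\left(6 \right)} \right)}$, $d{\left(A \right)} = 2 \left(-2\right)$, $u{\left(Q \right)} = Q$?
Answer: $- \frac{1}{49144} \approx -2.0348 \cdot 10^{-5}$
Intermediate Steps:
$D{\left(y \right)} = 3 + y$
$d{\left(A \right)} = -4$
$g{\left(J,q \right)} = -4$
$\frac{1}{\left(-49343 + g{\left(-136,178 \right)}\right) + D{\left(200 \right)}} = \frac{1}{\left(-49343 - 4\right) + \left(3 + 200\right)} = \frac{1}{-49347 + 203} = \frac{1}{-49144} = - \frac{1}{49144}$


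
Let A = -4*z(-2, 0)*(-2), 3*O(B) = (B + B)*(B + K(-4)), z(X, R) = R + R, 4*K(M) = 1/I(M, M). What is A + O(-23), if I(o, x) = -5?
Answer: 10603/30 ≈ 353.43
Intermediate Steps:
K(M) = -1/20 (K(M) = (¼)/(-5) = (¼)*(-⅕) = -1/20)
z(X, R) = 2*R
O(B) = 2*B*(-1/20 + B)/3 (O(B) = ((B + B)*(B - 1/20))/3 = ((2*B)*(-1/20 + B))/3 = (2*B*(-1/20 + B))/3 = 2*B*(-1/20 + B)/3)
A = 0 (A = -8*0*(-2) = -4*0*(-2) = 0*(-2) = 0)
A + O(-23) = 0 + (1/30)*(-23)*(-1 + 20*(-23)) = 0 + (1/30)*(-23)*(-1 - 460) = 0 + (1/30)*(-23)*(-461) = 0 + 10603/30 = 10603/30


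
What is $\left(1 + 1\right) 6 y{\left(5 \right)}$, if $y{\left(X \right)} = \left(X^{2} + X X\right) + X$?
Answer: $660$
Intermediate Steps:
$y{\left(X \right)} = X + 2 X^{2}$ ($y{\left(X \right)} = \left(X^{2} + X^{2}\right) + X = 2 X^{2} + X = X + 2 X^{2}$)
$\left(1 + 1\right) 6 y{\left(5 \right)} = \left(1 + 1\right) 6 \cdot 5 \left(1 + 2 \cdot 5\right) = 2 \cdot 6 \cdot 5 \left(1 + 10\right) = 12 \cdot 5 \cdot 11 = 12 \cdot 55 = 660$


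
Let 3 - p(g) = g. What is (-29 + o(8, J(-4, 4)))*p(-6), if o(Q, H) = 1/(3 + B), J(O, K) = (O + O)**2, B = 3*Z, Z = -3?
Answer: -525/2 ≈ -262.50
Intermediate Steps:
p(g) = 3 - g
B = -9 (B = 3*(-3) = -9)
J(O, K) = 4*O**2 (J(O, K) = (2*O)**2 = 4*O**2)
o(Q, H) = -1/6 (o(Q, H) = 1/(3 - 9) = 1/(-6) = -1/6)
(-29 + o(8, J(-4, 4)))*p(-6) = (-29 - 1/6)*(3 - 1*(-6)) = -175*(3 + 6)/6 = -175/6*9 = -525/2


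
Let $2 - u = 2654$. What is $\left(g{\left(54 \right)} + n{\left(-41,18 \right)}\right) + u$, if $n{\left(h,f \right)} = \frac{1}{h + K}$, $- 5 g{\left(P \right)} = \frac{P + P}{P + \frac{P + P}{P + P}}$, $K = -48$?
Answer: $- \frac{64917587}{24475} \approx -2652.4$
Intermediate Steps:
$u = -2652$ ($u = 2 - 2654 = -2652$)
$g{\left(P \right)} = - \frac{2 P}{5 \left(1 + P\right)}$ ($g{\left(P \right)} = - \frac{\left(P + P\right) \frac{1}{P + \frac{P + P}{P + P}}}{5} = - \frac{2 P \frac{1}{P + \frac{2 P}{2 P}}}{5} = - \frac{2 P \frac{1}{P + 2 P \frac{1}{2 P}}}{5} = - \frac{2 P \frac{1}{P + 1}}{5} = - \frac{2 P \frac{1}{1 + P}}{5} = - \frac{2 P}{5 \left(1 + P\right)}$)
$n{\left(h,f \right)} = \frac{1}{-48 + h}$ ($n{\left(h,f \right)} = \frac{1}{h - 48} = \frac{1}{-48 + h}$)
$\left(g{\left(54 \right)} + n{\left(-41,18 \right)}\right) + u = \left(\left(-2\right) 54 \frac{1}{5 + 5 \cdot 54} + \frac{1}{-48 - 41}\right) - 2652 = \left(\left(-2\right) 54 \frac{1}{5 + 270} + \frac{1}{-89}\right) - 2652 = \left(\left(-2\right) 54 \cdot \frac{1}{275} - \frac{1}{89}\right) - 2652 = \left(- \frac{108}{275} - \frac{1}{89}\right) - 2652 = - \frac{9887}{24475} - 2652 = - \frac{64917587}{24475}$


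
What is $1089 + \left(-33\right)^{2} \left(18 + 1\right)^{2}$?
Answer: $394218$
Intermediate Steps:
$1089 + \left(-33\right)^{2} \left(18 + 1\right)^{2} = 1089 + 1089 \cdot 19^{2} = 1089 + 1089 \cdot 361 = 1089 + 393129 = 394218$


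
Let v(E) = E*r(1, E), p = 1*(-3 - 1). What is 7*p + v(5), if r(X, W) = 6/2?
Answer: -13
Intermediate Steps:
p = -4 (p = 1*(-4) = -4)
r(X, W) = 3 (r(X, W) = 6*(1/2) = 3)
v(E) = 3*E (v(E) = E*3 = 3*E)
7*p + v(5) = 7*(-4) + 3*5 = -28 + 15 = -13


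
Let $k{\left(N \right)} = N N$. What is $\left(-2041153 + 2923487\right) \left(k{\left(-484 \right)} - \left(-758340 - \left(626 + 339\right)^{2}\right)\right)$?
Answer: $1697452678214$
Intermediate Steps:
$k{\left(N \right)} = N^{2}$
$\left(-2041153 + 2923487\right) \left(k{\left(-484 \right)} - \left(-758340 - \left(626 + 339\right)^{2}\right)\right) = \left(-2041153 + 2923487\right) \left(\left(-484\right)^{2} - \left(-758340 - \left(626 + 339\right)^{2}\right)\right) = 882334 \left(234256 + \left(\left(-226233 + 965^{2}\right) + 984573\right)\right) = 882334 \left(234256 + \left(\left(-226233 + 931225\right) + 984573\right)\right) = 882334 \left(234256 + \left(704992 + 984573\right)\right) = 882334 \left(234256 + 1689565\right) = 882334 \cdot 1923821 = 1697452678214$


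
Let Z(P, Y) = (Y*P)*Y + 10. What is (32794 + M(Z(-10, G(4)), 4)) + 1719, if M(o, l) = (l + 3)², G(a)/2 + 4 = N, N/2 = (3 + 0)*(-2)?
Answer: 34562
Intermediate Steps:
N = -12 (N = 2*((3 + 0)*(-2)) = 2*(3*(-2)) = 2*(-6) = -12)
G(a) = -32 (G(a) = -8 + 2*(-12) = -8 - 24 = -32)
Z(P, Y) = 10 + P*Y² (Z(P, Y) = (P*Y)*Y + 10 = P*Y² + 10 = 10 + P*Y²)
M(o, l) = (3 + l)²
(32794 + M(Z(-10, G(4)), 4)) + 1719 = (32794 + (3 + 4)²) + 1719 = (32794 + 7²) + 1719 = (32794 + 49) + 1719 = 32843 + 1719 = 34562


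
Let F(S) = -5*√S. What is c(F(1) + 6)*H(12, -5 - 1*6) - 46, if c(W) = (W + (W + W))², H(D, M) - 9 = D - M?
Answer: 242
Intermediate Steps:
H(D, M) = 9 + D - M (H(D, M) = 9 + (D - M) = 9 + D - M)
c(W) = 9*W² (c(W) = (W + 2*W)² = (3*W)² = 9*W²)
c(F(1) + 6)*H(12, -5 - 1*6) - 46 = (9*(-5*√1 + 6)²)*(9 + 12 - (-5 - 1*6)) - 46 = (9*(-5*1 + 6)²)*(9 + 12 - (-5 - 6)) - 46 = (9*(-5 + 6)²)*(9 + 12 - 1*(-11)) - 46 = (9*1²)*(9 + 12 + 11) - 46 = (9*1)*32 - 46 = 9*32 - 46 = 288 - 46 = 242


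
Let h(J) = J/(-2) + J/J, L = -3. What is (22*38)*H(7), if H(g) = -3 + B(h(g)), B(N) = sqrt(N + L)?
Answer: -2508 + 418*I*sqrt(22) ≈ -2508.0 + 1960.6*I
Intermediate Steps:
h(J) = 1 - J/2 (h(J) = J*(-1/2) + 1 = -J/2 + 1 = 1 - J/2)
B(N) = sqrt(-3 + N) (B(N) = sqrt(N - 3) = sqrt(-3 + N))
H(g) = -3 + sqrt(-2 - g/2) (H(g) = -3 + sqrt(-3 + (1 - g/2)) = -3 + sqrt(-2 - g/2))
(22*38)*H(7) = (22*38)*(-3 + sqrt(-8 - 2*7)/2) = 836*(-3 + sqrt(-8 - 14)/2) = 836*(-3 + sqrt(-22)/2) = 836*(-3 + (I*sqrt(22))/2) = 836*(-3 + I*sqrt(22)/2) = -2508 + 418*I*sqrt(22)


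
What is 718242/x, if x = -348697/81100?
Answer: -58249426200/348697 ≈ -1.6705e+5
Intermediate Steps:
x = -348697/81100 (x = -348697*1/81100 = -348697/81100 ≈ -4.2996)
718242/x = 718242/(-348697/81100) = 718242*(-81100/348697) = -58249426200/348697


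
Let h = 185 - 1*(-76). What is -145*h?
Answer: -37845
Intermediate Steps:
h = 261 (h = 185 + 76 = 261)
-145*h = -145*261 = -37845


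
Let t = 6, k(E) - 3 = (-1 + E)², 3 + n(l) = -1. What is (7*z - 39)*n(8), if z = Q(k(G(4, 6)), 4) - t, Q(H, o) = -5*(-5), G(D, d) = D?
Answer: -376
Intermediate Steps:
n(l) = -4 (n(l) = -3 - 1 = -4)
k(E) = 3 + (-1 + E)²
Q(H, o) = 25
z = 19 (z = 25 - 1*6 = 25 - 6 = 19)
(7*z - 39)*n(8) = (7*19 - 39)*(-4) = (133 - 39)*(-4) = 94*(-4) = -376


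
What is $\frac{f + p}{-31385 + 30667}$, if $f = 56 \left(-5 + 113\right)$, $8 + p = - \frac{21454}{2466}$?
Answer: $- \frac{7436593}{885294} \approx -8.4001$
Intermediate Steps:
$p = - \frac{20591}{1233}$ ($p = -8 - \frac{21454}{2466} = -8 - \frac{10727}{1233} = - \frac{20591}{1233} \approx -16.7$)
$f = 6048$ ($f = 56 \cdot 108 = 6048$)
$\frac{f + p}{-31385 + 30667} = \frac{6048 - \frac{20591}{1233}}{-31385 + 30667} = \frac{7436593}{1233 \left(-718\right)} = \frac{7436593}{1233} \left(- \frac{1}{718}\right) = - \frac{7436593}{885294}$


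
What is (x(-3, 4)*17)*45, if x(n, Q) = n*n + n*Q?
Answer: -2295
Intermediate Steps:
x(n, Q) = n**2 + Q*n
(x(-3, 4)*17)*45 = (-3*(4 - 3)*17)*45 = (-3*1*17)*45 = -3*17*45 = -51*45 = -2295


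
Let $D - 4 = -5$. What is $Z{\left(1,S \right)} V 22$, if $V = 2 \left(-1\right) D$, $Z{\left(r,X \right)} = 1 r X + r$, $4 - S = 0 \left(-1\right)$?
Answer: $220$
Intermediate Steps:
$D = -1$ ($D = 4 - 5 = -1$)
$S = 4$ ($S = 4 - 0 \left(-1\right) = 4 - 0 = 4 + 0 = 4$)
$Z{\left(r,X \right)} = r + X r$ ($Z{\left(r,X \right)} = r X + r = X r + r = r + X r$)
$V = 2$ ($V = 2 \left(-1\right) \left(-1\right) = \left(-2\right) \left(-1\right) = 2$)
$Z{\left(1,S \right)} V 22 = 1 \left(1 + 4\right) 2 \cdot 22 = 1 \cdot 5 \cdot 2 \cdot 22 = 5 \cdot 2 \cdot 22 = 10 \cdot 22 = 220$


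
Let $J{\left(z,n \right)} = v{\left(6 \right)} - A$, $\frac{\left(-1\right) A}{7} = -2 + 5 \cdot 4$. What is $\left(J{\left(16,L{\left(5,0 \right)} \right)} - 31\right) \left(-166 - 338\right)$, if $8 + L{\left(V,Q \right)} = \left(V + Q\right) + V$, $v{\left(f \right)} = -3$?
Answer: $-46368$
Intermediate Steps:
$L{\left(V,Q \right)} = -8 + Q + 2 V$ ($L{\left(V,Q \right)} = -8 + \left(\left(V + Q\right) + V\right) = -8 + \left(\left(Q + V\right) + V\right) = -8 + \left(Q + 2 V\right) = -8 + Q + 2 V$)
$A = -126$ ($A = - 7 \left(-2 + 5 \cdot 4\right) = - 7 \left(-2 + 20\right) = \left(-7\right) 18 = -126$)
$J{\left(z,n \right)} = 123$ ($J{\left(z,n \right)} = -3 - -126 = -3 + 126 = 123$)
$\left(J{\left(16,L{\left(5,0 \right)} \right)} - 31\right) \left(-166 - 338\right) = \left(123 - 31\right) \left(-166 - 338\right) = 92 \left(-504\right) = -46368$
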